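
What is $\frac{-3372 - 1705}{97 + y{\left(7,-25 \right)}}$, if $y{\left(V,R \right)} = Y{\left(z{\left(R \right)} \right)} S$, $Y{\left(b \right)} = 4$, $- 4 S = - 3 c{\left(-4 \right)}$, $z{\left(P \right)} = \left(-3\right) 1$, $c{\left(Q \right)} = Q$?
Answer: $- \frac{5077}{85} \approx -59.729$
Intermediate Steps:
$z{\left(P \right)} = -3$
$S = -3$ ($S = - \frac{\left(-3\right) \left(-4\right)}{4} = \left(- \frac{1}{4}\right) 12 = -3$)
$y{\left(V,R \right)} = -12$ ($y{\left(V,R \right)} = 4 \left(-3\right) = -12$)
$\frac{-3372 - 1705}{97 + y{\left(7,-25 \right)}} = \frac{-3372 - 1705}{97 - 12} = - \frac{5077}{85}$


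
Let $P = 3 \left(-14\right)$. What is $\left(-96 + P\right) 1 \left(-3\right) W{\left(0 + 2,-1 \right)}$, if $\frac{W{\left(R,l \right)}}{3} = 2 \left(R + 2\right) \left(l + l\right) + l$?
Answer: $-21114$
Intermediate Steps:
$P = -42$
$W{\left(R,l \right)} = 3 l + 12 l \left(2 + R\right)$ ($W{\left(R,l \right)} = 3 \left(2 \left(R + 2\right) \left(l + l\right) + l\right) = 3 \left(2 \left(2 + R\right) 2 l + l\right) = 3 \left(2 \cdot 2 l \left(2 + R\right) + l\right) = 3 \left(4 l \left(2 + R\right) + l\right) = 3 \left(l + 4 l \left(2 + R\right)\right) = 3 l + 12 l \left(2 + R\right)$)
$\left(-96 + P\right) 1 \left(-3\right) W{\left(0 + 2,-1 \right)} = \left(-96 - 42\right) 1 \left(-3\right) 3 \left(-1\right) \left(9 + 4 \left(0 + 2\right)\right) = - 138 \left(- 3 \cdot 3 \left(-1\right) \left(9 + 4 \cdot 2\right)\right) = - 138 \left(- 3 \cdot 3 \left(-1\right) \left(9 + 8\right)\right) = - 138 \left(- 3 \cdot 3 \left(-1\right) 17\right) = - 138 \left(\left(-3\right) \left(-51\right)\right) = \left(-138\right) 153 = -21114$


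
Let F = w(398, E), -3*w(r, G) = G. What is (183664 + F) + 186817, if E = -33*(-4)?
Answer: 370437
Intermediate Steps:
E = 132
w(r, G) = -G/3
F = -44 (F = -⅓*132 = -44)
(183664 + F) + 186817 = (183664 - 44) + 186817 = 183620 + 186817 = 370437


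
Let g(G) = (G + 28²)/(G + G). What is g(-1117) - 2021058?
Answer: -4515043239/2234 ≈ -2.0211e+6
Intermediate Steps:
g(G) = (784 + G)/(2*G) (g(G) = (G + 784)/((2*G)) = (784 + G)*(1/(2*G)) = (784 + G)/(2*G))
g(-1117) - 2021058 = (½)*(784 - 1117)/(-1117) - 2021058 = (½)*(-1/1117)*(-333) - 2021058 = 333/2234 - 2021058 = -4515043239/2234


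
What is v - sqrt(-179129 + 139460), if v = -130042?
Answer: -130042 - I*sqrt(39669) ≈ -1.3004e+5 - 199.17*I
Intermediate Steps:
v - sqrt(-179129 + 139460) = -130042 - sqrt(-179129 + 139460) = -130042 - sqrt(-39669) = -130042 - I*sqrt(39669)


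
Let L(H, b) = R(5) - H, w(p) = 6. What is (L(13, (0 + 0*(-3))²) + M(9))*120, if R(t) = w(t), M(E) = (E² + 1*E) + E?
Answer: 11040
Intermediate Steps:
M(E) = E² + 2*E (M(E) = (E² + E) + E = (E + E²) + E = E² + 2*E)
R(t) = 6
L(H, b) = 6 - H
(L(13, (0 + 0*(-3))²) + M(9))*120 = ((6 - 1*13) + 9*(2 + 9))*120 = ((6 - 13) + 9*11)*120 = (-7 + 99)*120 = 92*120 = 11040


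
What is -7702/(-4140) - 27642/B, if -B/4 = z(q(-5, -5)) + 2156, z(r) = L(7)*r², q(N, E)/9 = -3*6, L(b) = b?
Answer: 730066999/384738480 ≈ 1.8976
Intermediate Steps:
q(N, E) = -162 (q(N, E) = 9*(-3*6) = 9*(-18) = -162)
z(r) = 7*r²
B = -743456 (B = -4*(7*(-162)² + 2156) = -4*(7*26244 + 2156) = -4*(183708 + 2156) = -4*185864 = -743456)
-7702/(-4140) - 27642/B = -7702/(-4140) - 27642/(-743456) = -7702*(-1/4140) - 27642*(-1/743456) = 3851/2070 + 13821/371728 = 730066999/384738480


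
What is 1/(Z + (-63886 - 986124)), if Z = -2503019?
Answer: -1/3553029 ≈ -2.8145e-7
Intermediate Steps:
1/(Z + (-63886 - 986124)) = 1/(-2503019 + (-63886 - 986124)) = 1/(-2503019 - 1050010) = 1/(-3553029) = -1/3553029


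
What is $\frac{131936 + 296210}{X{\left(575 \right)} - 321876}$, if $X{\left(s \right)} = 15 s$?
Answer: $- \frac{428146}{313251} \approx -1.3668$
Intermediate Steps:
$\frac{131936 + 296210}{X{\left(575 \right)} - 321876} = \frac{131936 + 296210}{15 \cdot 575 - 321876} = \frac{428146}{8625 - 321876} = \frac{428146}{-313251} = 428146 \left(- \frac{1}{313251}\right) = - \frac{428146}{313251}$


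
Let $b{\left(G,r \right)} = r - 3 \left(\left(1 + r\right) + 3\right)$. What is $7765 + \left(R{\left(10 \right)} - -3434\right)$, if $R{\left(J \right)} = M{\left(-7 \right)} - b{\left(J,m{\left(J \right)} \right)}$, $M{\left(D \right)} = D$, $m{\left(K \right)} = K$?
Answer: $11224$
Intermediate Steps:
$b{\left(G,r \right)} = -12 - 2 r$ ($b{\left(G,r \right)} = r - 3 \left(4 + r\right) = r - \left(12 + 3 r\right) = -12 - 2 r$)
$R{\left(J \right)} = 5 + 2 J$ ($R{\left(J \right)} = -7 - \left(-12 - 2 J\right) = -7 + \left(12 + 2 J\right) = 5 + 2 J$)
$7765 + \left(R{\left(10 \right)} - -3434\right) = 7765 + \left(\left(5 + 2 \cdot 10\right) - -3434\right) = 7765 + \left(\left(5 + 20\right) + 3434\right) = 7765 + \left(25 + 3434\right) = 7765 + 3459 = 11224$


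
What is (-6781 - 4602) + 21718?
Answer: 10335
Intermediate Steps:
(-6781 - 4602) + 21718 = -11383 + 21718 = 10335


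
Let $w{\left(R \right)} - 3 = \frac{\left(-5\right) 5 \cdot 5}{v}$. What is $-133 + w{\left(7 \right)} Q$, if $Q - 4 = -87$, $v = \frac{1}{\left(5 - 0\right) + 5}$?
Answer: $103368$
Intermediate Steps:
$v = \frac{1}{10}$ ($v = \frac{1}{\left(5 + 0\right) + 5} = \frac{1}{5 + 5} = \frac{1}{10} \approx 0.1$)
$Q = -83$ ($Q = 4 - 87 = -83$)
$w{\left(R \right)} = -1247$ ($w{\left(R \right)} = 3 + \left(-5\right) 5 \cdot 5 \frac{1}{\frac{1}{10}} = 3 + \left(-25\right) 5 \cdot 10 = 3 - 1250 = -1247$)
$-133 + w{\left(7 \right)} Q = -133 - -103501 = -133 + 103501 = 103368$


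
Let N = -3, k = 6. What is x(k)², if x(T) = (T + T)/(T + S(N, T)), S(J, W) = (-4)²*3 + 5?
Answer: 144/3481 ≈ 0.041367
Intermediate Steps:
S(J, W) = 53 (S(J, W) = 16*3 + 5 = 48 + 5 = 53)
x(T) = 2*T/(53 + T) (x(T) = (T + T)/(T + 53) = (2*T)/(53 + T) = 2*T/(53 + T))
x(k)² = (2*6/(53 + 6))² = (2*6/59)² = (2*6*(1/59))² = (12/59)² = 144/3481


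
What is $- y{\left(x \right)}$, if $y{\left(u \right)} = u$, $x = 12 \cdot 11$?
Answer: $-132$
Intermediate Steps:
$x = 132$
$- y{\left(x \right)} = \left(-1\right) 132 = -132$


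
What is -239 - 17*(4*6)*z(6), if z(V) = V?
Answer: -2687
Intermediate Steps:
-239 - 17*(4*6)*z(6) = -239 - 17*(4*6)*6 = -239 - 17*24*6 = -239 - 2448 = -2687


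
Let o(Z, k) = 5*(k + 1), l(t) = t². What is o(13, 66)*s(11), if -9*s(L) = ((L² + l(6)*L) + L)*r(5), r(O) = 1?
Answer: -58960/3 ≈ -19653.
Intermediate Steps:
o(Z, k) = 5 + 5*k (o(Z, k) = 5*(1 + k) = 5 + 5*k)
s(L) = -37*L/9 - L²/9 (s(L) = -((L² + 6²*L) + L)/9 = -((L² + 36*L) + L)/9 = -(L² + 37*L)/9 = -37*L/9 - L²/9)
o(13, 66)*s(11) = (5 + 5*66)*(-⅑*11*(37 + 11)) = (5 + 330)*(-⅑*11*48) = 335*(-176/3) = -58960/3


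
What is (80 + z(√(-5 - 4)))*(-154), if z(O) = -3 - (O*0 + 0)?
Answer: -11858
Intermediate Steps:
z(O) = -3 (z(O) = -3 - (0 + 0) = -3 - 1*0 = -3 + 0 = -3)
(80 + z(√(-5 - 4)))*(-154) = (80 - 3)*(-154) = 77*(-154) = -11858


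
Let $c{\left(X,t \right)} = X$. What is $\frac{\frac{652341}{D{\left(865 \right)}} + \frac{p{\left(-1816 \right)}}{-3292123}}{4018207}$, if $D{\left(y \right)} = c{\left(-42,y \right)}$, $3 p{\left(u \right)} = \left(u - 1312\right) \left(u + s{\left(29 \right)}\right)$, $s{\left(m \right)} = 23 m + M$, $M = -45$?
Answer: $- \frac{715879699197}{185198043568454} \approx -0.0038655$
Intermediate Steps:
$s{\left(m \right)} = -45 + 23 m$ ($s{\left(m \right)} = 23 m - 45 = -45 + 23 m$)
$p{\left(u \right)} = \frac{\left(-1312 + u\right) \left(622 + u\right)}{3}$ ($p{\left(u \right)} = \frac{\left(u - 1312\right) \left(u + \left(-45 + 23 \cdot 29\right)\right)}{3} = \frac{\left(-1312 + u\right) \left(u + \left(-45 + 667\right)\right)}{3} = \frac{\left(-1312 + u\right) \left(u + 622\right)}{3} = \frac{\left(-1312 + u\right) \left(622 + u\right)}{3}$)
$D{\left(y \right)} = -42$
$\frac{\frac{652341}{D{\left(865 \right)}} + \frac{p{\left(-1816 \right)}}{-3292123}}{4018207} = \frac{\frac{652341}{-42} + \frac{- \frac{816064}{3} - -417680 + \frac{\left(-1816\right)^{2}}{3}}{-3292123}}{4018207} = \left(652341 \left(- \frac{1}{42}\right) + \left(- \frac{816064}{3} + 417680 + \frac{1}{3} \cdot 3297856\right) \left(- \frac{1}{3292123}\right)\right) \frac{1}{4018207} = \left(- \frac{217447}{14} + \left(- \frac{816064}{3} + 417680 + \frac{3297856}{3}\right) \left(- \frac{1}{3292123}\right)\right) \frac{1}{4018207} = \left(- \frac{217447}{14} + 1244944 \left(- \frac{1}{3292123}\right)\right) \frac{1}{4018207} = \left(- \frac{217447}{14} - \frac{1244944}{3292123}\right) \frac{1}{4018207} = \left(- \frac{715879699197}{46089722}\right) \frac{1}{4018207} = - \frac{715879699197}{185198043568454}$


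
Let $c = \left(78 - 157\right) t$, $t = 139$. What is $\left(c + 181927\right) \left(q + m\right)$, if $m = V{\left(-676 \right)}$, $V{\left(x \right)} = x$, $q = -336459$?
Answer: $-57631879710$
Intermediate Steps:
$c = -10981$ ($c = \left(78 - 157\right) 139 = \left(-79\right) 139 = -10981$)
$m = -676$
$\left(c + 181927\right) \left(q + m\right) = \left(-10981 + 181927\right) \left(-336459 - 676\right) = 170946 \left(-337135\right) = -57631879710$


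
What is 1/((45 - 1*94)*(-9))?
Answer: 1/441 ≈ 0.0022676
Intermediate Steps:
1/((45 - 1*94)*(-9)) = 1/((45 - 94)*(-9)) = 1/(-49*(-9)) = 1/441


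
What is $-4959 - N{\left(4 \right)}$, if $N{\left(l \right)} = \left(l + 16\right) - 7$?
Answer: $-4972$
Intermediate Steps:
$N{\left(l \right)} = 9 + l$ ($N{\left(l \right)} = \left(16 + l\right) - 7 = 9 + l$)
$-4959 - N{\left(4 \right)} = -4959 - \left(9 + 4\right) = -4959 - 13 = -4972$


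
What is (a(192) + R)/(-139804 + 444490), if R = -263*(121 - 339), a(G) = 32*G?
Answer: 31739/152343 ≈ 0.20834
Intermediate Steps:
R = 57334 (R = -263*(-218) = 57334)
(a(192) + R)/(-139804 + 444490) = (32*192 + 57334)/(-139804 + 444490) = (6144 + 57334)/304686 = 63478*(1/304686) = 31739/152343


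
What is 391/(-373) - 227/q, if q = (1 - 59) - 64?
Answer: 36969/45506 ≈ 0.81240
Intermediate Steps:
q = -122 (q = -58 - 64 = -122)
391/(-373) - 227/q = 391/(-373) - 227/(-122) = 391*(-1/373) - 227*(-1/122) = -391/373 + 227/122 = 36969/45506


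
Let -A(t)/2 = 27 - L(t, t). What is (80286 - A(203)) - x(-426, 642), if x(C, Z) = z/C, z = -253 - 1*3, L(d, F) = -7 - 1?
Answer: 17115700/213 ≈ 80355.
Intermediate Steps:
L(d, F) = -8
A(t) = -70 (A(t) = -2*(27 - 1*(-8)) = -2*(27 + 8) = -2*35 = -70)
z = -256 (z = -253 - 3 = -256)
x(C, Z) = -256/C
(80286 - A(203)) - x(-426, 642) = (80286 - 1*(-70)) - (-256)/(-426) = (80286 + 70) - (-256)*(-1)/426 = 80356 - 1*128/213 = 80356 - 128/213 = 17115700/213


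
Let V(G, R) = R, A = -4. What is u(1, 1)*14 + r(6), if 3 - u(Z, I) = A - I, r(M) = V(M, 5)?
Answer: 117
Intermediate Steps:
r(M) = 5
u(Z, I) = 7 + I (u(Z, I) = 3 - (-4 - I) = 3 + (4 + I) = 7 + I)
u(1, 1)*14 + r(6) = (7 + 1)*14 + 5 = 8*14 + 5 = 112 + 5 = 117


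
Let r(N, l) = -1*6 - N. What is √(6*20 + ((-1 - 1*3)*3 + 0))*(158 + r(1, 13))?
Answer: 906*√3 ≈ 1569.2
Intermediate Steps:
r(N, l) = -6 - N
√(6*20 + ((-1 - 1*3)*3 + 0))*(158 + r(1, 13)) = √(6*20 + ((-1 - 1*3)*3 + 0))*(158 + (-6 - 1*1)) = √(120 + ((-1 - 3)*3 + 0))*(158 + (-6 - 1)) = √(120 + (-4*3 + 0))*(158 - 7) = √(120 + (-12 + 0))*151 = √(120 - 12)*151 = √108*151 = (6*√3)*151 = 906*√3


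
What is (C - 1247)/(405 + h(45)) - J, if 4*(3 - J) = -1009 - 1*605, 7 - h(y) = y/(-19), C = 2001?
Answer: -6372097/15746 ≈ -404.68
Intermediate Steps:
h(y) = 7 + y/19 (h(y) = 7 - y/(-19) = 7 - y*(-1)/19 = 7 - (-1)*y/19 = 7 + y/19)
J = 813/2 (J = 3 - (-1009 - 1*605)/4 = 3 - (-1009 - 605)/4 = 3 - ¼*(-1614) = 3 + 807/2 = 813/2 ≈ 406.50)
(C - 1247)/(405 + h(45)) - J = (2001 - 1247)/(405 + (7 + (1/19)*45)) - 1*813/2 = 754/(405 + (7 + 45/19)) - 813/2 = 754/(405 + 178/19) - 813/2 = 754/(7873/19) - 813/2 = 754*(19/7873) - 813/2 = 14326/7873 - 813/2 = -6372097/15746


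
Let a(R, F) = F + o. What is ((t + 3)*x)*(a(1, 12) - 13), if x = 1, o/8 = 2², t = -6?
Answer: -93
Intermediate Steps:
o = 32 (o = 8*2² = 8*4 = 32)
a(R, F) = 32 + F (a(R, F) = F + 32 = 32 + F)
((t + 3)*x)*(a(1, 12) - 13) = ((-6 + 3)*1)*((32 + 12) - 13) = (-3*1)*(44 - 13) = -3*31 = -93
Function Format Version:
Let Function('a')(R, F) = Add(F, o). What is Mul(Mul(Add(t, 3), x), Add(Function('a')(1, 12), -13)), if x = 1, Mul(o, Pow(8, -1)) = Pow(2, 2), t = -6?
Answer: -93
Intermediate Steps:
o = 32 (o = Mul(8, Pow(2, 2)) = Mul(8, 4) = 32)
Function('a')(R, F) = Add(32, F) (Function('a')(R, F) = Add(F, 32) = Add(32, F))
Mul(Mul(Add(t, 3), x), Add(Function('a')(1, 12), -13)) = Mul(Mul(Add(-6, 3), 1), Add(Add(32, 12), -13)) = Mul(Mul(-3, 1), Add(44, -13)) = Mul(-3, 31) = -93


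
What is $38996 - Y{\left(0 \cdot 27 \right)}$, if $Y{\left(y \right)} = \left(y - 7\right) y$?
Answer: $38996$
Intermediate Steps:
$Y{\left(y \right)} = y \left(-7 + y\right)$ ($Y{\left(y \right)} = \left(-7 + y\right) y = y \left(-7 + y\right)$)
$38996 - Y{\left(0 \cdot 27 \right)} = 38996 - 0 \cdot 27 \left(-7 + 0 \cdot 27\right) = 38996 - 0 \left(-7 + 0\right) = 38996 - 0 \left(-7\right) = 38996 - 0 = 38996 + 0 = 38996$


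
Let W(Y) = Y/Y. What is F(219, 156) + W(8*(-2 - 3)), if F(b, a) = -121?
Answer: -120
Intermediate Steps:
W(Y) = 1
F(219, 156) + W(8*(-2 - 3)) = -121 + 1 = -120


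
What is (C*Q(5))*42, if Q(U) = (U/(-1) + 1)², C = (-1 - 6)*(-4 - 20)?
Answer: 112896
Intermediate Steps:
C = 168 (C = -7*(-24) = 168)
Q(U) = (1 - U)² (Q(U) = (U*(-1) + 1)² = (-U + 1)² = (1 - U)²)
(C*Q(5))*42 = (168*(-1 + 5)²)*42 = (168*4²)*42 = (168*16)*42 = 2688*42 = 112896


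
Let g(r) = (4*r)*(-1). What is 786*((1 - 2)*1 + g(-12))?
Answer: 36942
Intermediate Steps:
g(r) = -4*r
786*((1 - 2)*1 + g(-12)) = 786*((1 - 2)*1 - 4*(-12)) = 786*(-1*1 + 48) = 786*(-1 + 48) = 786*47 = 36942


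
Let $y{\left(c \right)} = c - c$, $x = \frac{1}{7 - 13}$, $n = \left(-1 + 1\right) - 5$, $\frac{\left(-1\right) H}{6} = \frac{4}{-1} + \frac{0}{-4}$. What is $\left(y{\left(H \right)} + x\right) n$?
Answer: $\frac{5}{6} \approx 0.83333$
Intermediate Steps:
$H = 24$ ($H = - 6 \left(\frac{4}{-1} + \frac{0}{-4}\right) = - 6 \left(4 \left(-1\right) + 0 \left(- \frac{1}{4}\right)\right) = - 6 \left(-4 + 0\right) = \left(-6\right) \left(-4\right) = 24$)
$n = -5$ ($n = 0 - 5 = -5$)
$x = - \frac{1}{6}$ ($x = \frac{1}{-6} = - \frac{1}{6} \approx -0.16667$)
$y{\left(c \right)} = 0$
$\left(y{\left(H \right)} + x\right) n = \left(0 - \frac{1}{6}\right) \left(-5\right) = \left(- \frac{1}{6}\right) \left(-5\right) = \frac{5}{6}$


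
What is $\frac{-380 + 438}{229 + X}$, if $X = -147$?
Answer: $\frac{29}{41} \approx 0.70732$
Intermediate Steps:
$\frac{-380 + 438}{229 + X} = \frac{-380 + 438}{229 - 147} = \frac{58}{82} = 58 \cdot \frac{1}{82} = \frac{29}{41}$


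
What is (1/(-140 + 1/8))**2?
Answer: 64/1252161 ≈ 5.1112e-5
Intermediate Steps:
(1/(-140 + 1/8))**2 = (1/(-1119/8))**2 = (-8/1119)**2 = 64/1252161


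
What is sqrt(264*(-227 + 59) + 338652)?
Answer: 30*sqrt(327) ≈ 542.49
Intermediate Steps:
sqrt(264*(-227 + 59) + 338652) = sqrt(264*(-168) + 338652) = sqrt(-44352 + 338652) = sqrt(294300) = 30*sqrt(327)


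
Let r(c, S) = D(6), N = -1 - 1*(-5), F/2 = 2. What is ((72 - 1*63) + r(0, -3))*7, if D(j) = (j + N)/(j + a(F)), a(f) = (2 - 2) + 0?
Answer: 224/3 ≈ 74.667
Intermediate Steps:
F = 4 (F = 2*2 = 4)
a(f) = 0 (a(f) = 0 + 0 = 0)
N = 4 (N = -1 + 5 = 4)
D(j) = (4 + j)/j (D(j) = (j + 4)/(j + 0) = (4 + j)/j)
r(c, S) = 5/3 (r(c, S) = (4 + 6)/6 = (1/6)*10 = 5/3)
((72 - 1*63) + r(0, -3))*7 = ((72 - 1*63) + 5/3)*7 = ((72 - 63) + 5/3)*7 = (9 + 5/3)*7 = (32/3)*7 = 224/3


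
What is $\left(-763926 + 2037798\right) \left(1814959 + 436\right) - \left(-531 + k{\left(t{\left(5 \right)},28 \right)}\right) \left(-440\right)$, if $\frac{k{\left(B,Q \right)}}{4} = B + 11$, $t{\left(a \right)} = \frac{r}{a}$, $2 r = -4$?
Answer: $2312580644456$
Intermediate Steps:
$r = -2$ ($r = \frac{1}{2} \left(-4\right) = -2$)
$t{\left(a \right)} = - \frac{2}{a}$
$k{\left(B,Q \right)} = 44 + 4 B$ ($k{\left(B,Q \right)} = 4 \left(B + 11\right) = 4 \left(11 + B\right) = 44 + 4 B$)
$\left(-763926 + 2037798\right) \left(1814959 + 436\right) - \left(-531 + k{\left(t{\left(5 \right)},28 \right)}\right) \left(-440\right) = \left(-763926 + 2037798\right) \left(1814959 + 436\right) - \left(-531 + \left(44 + 4 \left(- \frac{2}{5}\right)\right)\right) \left(-440\right) = 1273872 \cdot 1815395 - \left(-531 + \left(44 + 4 \left(\left(-2\right) \frac{1}{5}\right)\right)\right) \left(-440\right) = 2312580859440 - \left(-531 + \left(44 + 4 \left(- \frac{2}{5}\right)\right)\right) \left(-440\right) = 2312580859440 - \left(-531 + \left(44 - \frac{8}{5}\right)\right) \left(-440\right) = 2312580859440 - \left(-531 + \frac{212}{5}\right) \left(-440\right) = 2312580859440 - \left(- \frac{2443}{5}\right) \left(-440\right) = 2312580859440 - 214984 = 2312580644456$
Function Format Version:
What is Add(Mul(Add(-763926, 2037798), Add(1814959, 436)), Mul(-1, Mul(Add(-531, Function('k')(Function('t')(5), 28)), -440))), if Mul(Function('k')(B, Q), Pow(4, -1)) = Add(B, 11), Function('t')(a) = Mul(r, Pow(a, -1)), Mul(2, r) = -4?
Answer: 2312580644456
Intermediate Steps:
r = -2 (r = Mul(Rational(1, 2), -4) = -2)
Function('t')(a) = Mul(-2, Pow(a, -1))
Function('k')(B, Q) = Add(44, Mul(4, B)) (Function('k')(B, Q) = Mul(4, Add(B, 11)) = Mul(4, Add(11, B)) = Add(44, Mul(4, B)))
Add(Mul(Add(-763926, 2037798), Add(1814959, 436)), Mul(-1, Mul(Add(-531, Function('k')(Function('t')(5), 28)), -440))) = Add(Mul(Add(-763926, 2037798), Add(1814959, 436)), Mul(-1, Mul(Add(-531, Add(44, Mul(4, Mul(-2, Pow(5, -1))))), -440))) = Add(Mul(1273872, 1815395), Mul(-1, Mul(Add(-531, Add(44, Mul(4, Mul(-2, Rational(1, 5))))), -440))) = Add(2312580859440, Mul(-1, Mul(Add(-531, Add(44, Mul(4, Rational(-2, 5)))), -440))) = Add(2312580859440, Mul(-1, Mul(Add(-531, Add(44, Rational(-8, 5))), -440))) = Add(2312580859440, Mul(-1, Mul(Add(-531, Rational(212, 5)), -440))) = Add(2312580859440, Mul(-1, Mul(Rational(-2443, 5), -440))) = Add(2312580859440, Mul(-1, 214984)) = Add(2312580859440, -214984) = 2312580644456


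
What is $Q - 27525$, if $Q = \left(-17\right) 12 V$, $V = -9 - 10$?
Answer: $-23649$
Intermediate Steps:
$V = -19$ ($V = -9 - 10 = -19$)
$Q = 3876$ ($Q = \left(-17\right) 12 \left(-19\right) = \left(-204\right) \left(-19\right) = 3876$)
$Q - 27525 = 3876 - 27525 = -23649$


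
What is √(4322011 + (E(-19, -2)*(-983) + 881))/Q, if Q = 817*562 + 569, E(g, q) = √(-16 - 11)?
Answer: √(4322892 - 2949*I*√3)/459723 ≈ 0.0045226 - 2.6719e-6*I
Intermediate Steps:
E(g, q) = 3*I*√3 (E(g, q) = √(-27) = 3*I*√3)
Q = 459723 (Q = 459154 + 569 = 459723)
√(4322011 + (E(-19, -2)*(-983) + 881))/Q = √(4322011 + ((3*I*√3)*(-983) + 881))/459723 = √(4322011 + (-2949*I*√3 + 881))*(1/459723) = √(4322011 + (881 - 2949*I*√3))*(1/459723) = √(4322892 - 2949*I*√3)*(1/459723) = √(4322892 - 2949*I*√3)/459723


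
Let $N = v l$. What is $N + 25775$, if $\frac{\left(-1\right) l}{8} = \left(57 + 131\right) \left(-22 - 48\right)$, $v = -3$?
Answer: $-290065$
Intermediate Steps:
$l = 105280$ ($l = - 8 \left(57 + 131\right) \left(-22 - 48\right) = - 8 \cdot 188 \left(-70\right) = \left(-8\right) \left(-13160\right) = 105280$)
$N = -315840$ ($N = \left(-3\right) 105280 = -315840$)
$N + 25775 = -315840 + 25775 = -290065$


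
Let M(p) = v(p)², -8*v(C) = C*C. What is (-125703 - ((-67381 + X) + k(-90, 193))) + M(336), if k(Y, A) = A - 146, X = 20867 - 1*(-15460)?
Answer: 199053848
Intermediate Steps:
X = 36327 (X = 20867 + 15460 = 36327)
k(Y, A) = -146 + A
v(C) = -C²/8 (v(C) = -C*C/8 = -C²/8)
M(p) = p⁴/64 (M(p) = (-p²/8)² = p⁴/64)
(-125703 - ((-67381 + X) + k(-90, 193))) + M(336) = (-125703 - ((-67381 + 36327) + (-146 + 193))) + (1/64)*336⁴ = (-125703 - (-31054 + 47)) + (1/64)*12745506816 = (-125703 - 1*(-31007)) + 199148544 = (-125703 + 31007) + 199148544 = -94696 + 199148544 = 199053848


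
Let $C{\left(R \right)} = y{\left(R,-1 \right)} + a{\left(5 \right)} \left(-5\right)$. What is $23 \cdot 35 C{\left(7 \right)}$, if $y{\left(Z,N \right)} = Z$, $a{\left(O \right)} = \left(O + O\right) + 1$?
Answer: $-38640$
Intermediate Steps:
$a{\left(O \right)} = 1 + 2 O$ ($a{\left(O \right)} = 2 O + 1 = 1 + 2 O$)
$C{\left(R \right)} = -55 + R$ ($C{\left(R \right)} = R + \left(1 + 2 \cdot 5\right) \left(-5\right) = R + \left(1 + 10\right) \left(-5\right) = R + 11 \left(-5\right) = R - 55 = -55 + R$)
$23 \cdot 35 C{\left(7 \right)} = 23 \cdot 35 \left(-55 + 7\right) = 805 \left(-48\right) = -38640$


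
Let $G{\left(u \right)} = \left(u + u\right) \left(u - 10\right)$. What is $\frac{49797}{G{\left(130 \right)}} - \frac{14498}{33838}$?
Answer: $\frac{205448881}{175957600} \approx 1.1676$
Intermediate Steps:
$G{\left(u \right)} = 2 u \left(-10 + u\right)$
$\frac{49797}{G{\left(130 \right)}} - \frac{14498}{33838} = \frac{49797}{2 \cdot 130 \left(-10 + 130\right)} - \frac{14498}{33838} = \frac{49797}{2 \cdot 130 \cdot 120} - \frac{7249}{16919} = \frac{49797}{31200} - \frac{7249}{16919} = 49797 \cdot \frac{1}{31200} - \frac{7249}{16919} = \frac{16599}{10400} - \frac{7249}{16919} = \frac{205448881}{175957600}$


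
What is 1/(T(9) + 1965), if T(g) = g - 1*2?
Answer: 1/1972 ≈ 0.00050710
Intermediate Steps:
T(g) = -2 + g (T(g) = g - 2 = -2 + g)
1/(T(9) + 1965) = 1/((-2 + 9) + 1965) = 1/(7 + 1965) = 1/1972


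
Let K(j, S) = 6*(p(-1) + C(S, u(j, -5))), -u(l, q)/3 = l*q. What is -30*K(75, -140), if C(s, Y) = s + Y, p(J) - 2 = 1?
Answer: -177840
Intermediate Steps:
p(J) = 3 (p(J) = 2 + 1 = 3)
u(l, q) = -3*l*q
C(s, Y) = Y + s
K(j, S) = 18 + 6*S + 90*j (K(j, S) = 6*(3 + (-3*j*(-5) + S)) = 6*(3 + (15*j + S)) = 6*(3 + (S + 15*j)) = 6*(3 + S + 15*j) = 18 + 6*S + 90*j)
-30*K(75, -140) = -30*(18 + 6*(-140) + 90*75) = -30*(18 - 840 + 6750) = -30*5928 = -177840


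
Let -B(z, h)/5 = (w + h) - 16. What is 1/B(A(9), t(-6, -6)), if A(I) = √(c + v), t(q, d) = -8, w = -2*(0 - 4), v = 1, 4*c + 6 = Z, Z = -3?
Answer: 1/80 ≈ 0.012500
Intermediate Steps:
c = -9/4 (c = -3/2 + (¼)*(-3) = -3/2 - ¾ = -9/4 ≈ -2.2500)
w = 8 (w = -2*(-4) = 8)
A(I) = I*√5/2 (A(I) = √(-9/4 + 1) = √(-5/4) = I*√5/2)
B(z, h) = 40 - 5*h (B(z, h) = -5*((8 + h) - 16) = -5*(-8 + h) = 40 - 5*h)
1/B(A(9), t(-6, -6)) = 1/(40 - 5*(-8)) = 1/(40 + 40) = 1/80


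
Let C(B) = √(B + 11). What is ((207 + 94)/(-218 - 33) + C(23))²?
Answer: 2232635/63001 - 602*√34/251 ≈ 21.453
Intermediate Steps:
C(B) = √(11 + B)
((207 + 94)/(-218 - 33) + C(23))² = ((207 + 94)/(-218 - 33) + √(11 + 23))² = (301/(-251) + √34)² = (301*(-1/251) + √34)² = (-301/251 + √34)²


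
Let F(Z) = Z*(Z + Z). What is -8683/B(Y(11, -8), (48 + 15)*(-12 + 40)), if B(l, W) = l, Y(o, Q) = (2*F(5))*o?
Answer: -8683/1100 ≈ -7.8936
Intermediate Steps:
F(Z) = 2*Z² (F(Z) = Z*(2*Z) = 2*Z²)
Y(o, Q) = 100*o (Y(o, Q) = (2*(2*5²))*o = (2*(2*25))*o = (2*50)*o = 100*o)
-8683/B(Y(11, -8), (48 + 15)*(-12 + 40)) = -8683/(100*11) = -8683/1100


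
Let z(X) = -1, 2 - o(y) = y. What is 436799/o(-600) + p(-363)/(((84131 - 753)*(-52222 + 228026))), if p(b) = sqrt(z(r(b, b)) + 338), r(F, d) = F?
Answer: 436799/602 + sqrt(337)/14658185912 ≈ 725.58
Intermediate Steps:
o(y) = 2 - y
p(b) = sqrt(337) (p(b) = sqrt(-1 + 338) = sqrt(337))
436799/o(-600) + p(-363)/(((84131 - 753)*(-52222 + 228026))) = 436799/(2 - 1*(-600)) + sqrt(337)/(((84131 - 753)*(-52222 + 228026))) = 436799/(2 + 600) + sqrt(337)/((83378*175804)) = 436799/602 + sqrt(337)/14658185912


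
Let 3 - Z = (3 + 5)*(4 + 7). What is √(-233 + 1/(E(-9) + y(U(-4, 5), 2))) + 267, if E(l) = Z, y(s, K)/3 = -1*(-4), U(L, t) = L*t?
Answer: 267 + 9*I*√15330/73 ≈ 267.0 + 15.265*I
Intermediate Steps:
Z = -85 (Z = 3 - (3 + 5)*(4 + 7) = 3 - 8*11 = 3 - 1*88 = 3 - 88 = -85)
y(s, K) = 12 (y(s, K) = 3*(-1*(-4)) = 3*4 = 12)
E(l) = -85
√(-233 + 1/(E(-9) + y(U(-4, 5), 2))) + 267 = √(-233 + 1/(-85 + 12)) + 267 = √(-233 + 1/(-73)) + 267 = √(-233 - 1/73) + 267 = √(-17010/73) + 267 = 9*I*√15330/73 + 267 = 267 + 9*I*√15330/73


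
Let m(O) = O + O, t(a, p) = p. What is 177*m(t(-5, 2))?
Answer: 708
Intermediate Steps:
m(O) = 2*O
177*m(t(-5, 2)) = 177*(2*2) = 177*4 = 708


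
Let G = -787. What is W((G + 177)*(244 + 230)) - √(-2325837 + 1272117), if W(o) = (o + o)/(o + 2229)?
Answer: 192760/95637 - 6*I*√29270 ≈ 2.0155 - 1026.5*I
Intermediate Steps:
W(o) = 2*o/(2229 + o) (W(o) = (2*o)/(2229 + o) = 2*o/(2229 + o))
W((G + 177)*(244 + 230)) - √(-2325837 + 1272117) = 2*((-787 + 177)*(244 + 230))/(2229 + (-787 + 177)*(244 + 230)) - √(-2325837 + 1272117) = 2*(-610*474)/(2229 - 610*474) - √(-1053720) = 2*(-289140)/(2229 - 289140) - 6*I*√29270 = 2*(-289140)/(-286911) - 6*I*√29270 = 2*(-289140)*(-1/286911) - 6*I*√29270 = 192760/95637 - 6*I*√29270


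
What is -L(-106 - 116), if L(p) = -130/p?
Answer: -65/111 ≈ -0.58559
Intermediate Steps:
-L(-106 - 116) = -(-130)/(-106 - 116) = -(-130)/(-222) = -(-130)*(-1)/222 = -1*65/111 = -65/111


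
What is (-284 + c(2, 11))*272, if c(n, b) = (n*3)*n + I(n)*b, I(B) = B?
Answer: -68000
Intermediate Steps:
c(n, b) = 3*n² + b*n (c(n, b) = (n*3)*n + n*b = (3*n)*n + b*n = 3*n² + b*n)
(-284 + c(2, 11))*272 = (-284 + 2*(11 + 3*2))*272 = (-284 + 2*(11 + 6))*272 = (-284 + 2*17)*272 = (-284 + 34)*272 = -250*272 = -68000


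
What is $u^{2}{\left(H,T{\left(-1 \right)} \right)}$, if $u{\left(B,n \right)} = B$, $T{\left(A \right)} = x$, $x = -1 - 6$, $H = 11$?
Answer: $121$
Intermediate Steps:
$x = -7$ ($x = -1 - 6 = -7$)
$T{\left(A \right)} = -7$
$u^{2}{\left(H,T{\left(-1 \right)} \right)} = 11^{2} = 121$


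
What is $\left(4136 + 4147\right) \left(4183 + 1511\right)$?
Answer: $47163402$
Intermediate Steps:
$\left(4136 + 4147\right) \left(4183 + 1511\right) = 8283 \cdot 5694 = 47163402$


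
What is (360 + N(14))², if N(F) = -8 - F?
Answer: 114244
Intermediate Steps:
(360 + N(14))² = (360 + (-8 - 1*14))² = (360 + (-8 - 14))² = (360 - 22)² = 338² = 114244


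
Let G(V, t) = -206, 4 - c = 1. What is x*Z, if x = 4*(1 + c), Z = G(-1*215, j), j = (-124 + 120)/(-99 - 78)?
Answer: -3296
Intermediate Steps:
j = 4/177 (j = -4/(-177) = -4*(-1/177) = 4/177 ≈ 0.022599)
c = 3 (c = 4 - 1*1 = 4 - 1 = 3)
Z = -206
x = 16 (x = 4*(1 + 3) = 4*4 = 16)
x*Z = 16*(-206) = -3296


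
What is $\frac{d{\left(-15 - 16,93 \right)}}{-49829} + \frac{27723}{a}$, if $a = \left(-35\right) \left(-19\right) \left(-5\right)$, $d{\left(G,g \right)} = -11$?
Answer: $- \frac{1381372792}{165681425} \approx -8.3375$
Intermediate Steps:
$a = -3325$ ($a = 665 \left(-5\right) = -3325$)
$\frac{d{\left(-15 - 16,93 \right)}}{-49829} + \frac{27723}{a} = - \frac{11}{-49829} + \frac{27723}{-3325} = \left(-11\right) \left(- \frac{1}{49829}\right) + 27723 \left(- \frac{1}{3325}\right) = \frac{11}{49829} - \frac{27723}{3325} = - \frac{1381372792}{165681425}$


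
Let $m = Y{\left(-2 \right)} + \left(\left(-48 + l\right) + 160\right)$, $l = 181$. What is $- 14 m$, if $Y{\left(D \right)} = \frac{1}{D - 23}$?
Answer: $- \frac{102536}{25} \approx -4101.4$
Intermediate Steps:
$Y{\left(D \right)} = \frac{1}{-23 + D}$
$m = \frac{7324}{25}$ ($m = \frac{1}{-23 - 2} + \left(\left(-48 + 181\right) + 160\right) = \frac{1}{-25} + \left(133 + 160\right) = - \frac{1}{25} + 293 = \frac{7324}{25} \approx 292.96$)
$- 14 m = \left(-14\right) \frac{7324}{25} = - \frac{102536}{25}$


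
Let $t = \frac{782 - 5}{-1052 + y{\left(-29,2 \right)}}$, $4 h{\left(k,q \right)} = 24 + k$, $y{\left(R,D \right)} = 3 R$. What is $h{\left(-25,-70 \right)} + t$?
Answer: $- \frac{4247}{4556} \approx -0.93218$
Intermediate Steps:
$h{\left(k,q \right)} = 6 + \frac{k}{4}$ ($h{\left(k,q \right)} = \frac{24 + k}{4} = 6 + \frac{k}{4}$)
$t = - \frac{777}{1139}$ ($t = \frac{782 - 5}{-1052 + 3 \left(-29\right)} = \frac{777}{-1052 - 87} = \frac{777}{-1139} = 777 \left(- \frac{1}{1139}\right) = - \frac{777}{1139} \approx -0.68218$)
$h{\left(-25,-70 \right)} + t = \left(6 + \frac{1}{4} \left(-25\right)\right) - \frac{777}{1139} = \left(6 - \frac{25}{4}\right) - \frac{777}{1139} = - \frac{1}{4} - \frac{777}{1139} = - \frac{4247}{4556}$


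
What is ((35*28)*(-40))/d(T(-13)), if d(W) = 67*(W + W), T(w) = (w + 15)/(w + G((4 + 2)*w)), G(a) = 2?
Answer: 107800/67 ≈ 1609.0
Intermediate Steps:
T(w) = (15 + w)/(2 + w) (T(w) = (w + 15)/(w + 2) = (15 + w)/(2 + w))
d(W) = 134*W (d(W) = 67*(2*W) = 134*W)
((35*28)*(-40))/d(T(-13)) = ((35*28)*(-40))/((134*((15 - 13)/(2 - 13)))) = (980*(-40))/((134*(2/(-11)))) = -39200/(134*(-1/11*2)) = -39200/(134*(-2/11)) = -39200/(-268/11) = -39200*(-11/268) = 107800/67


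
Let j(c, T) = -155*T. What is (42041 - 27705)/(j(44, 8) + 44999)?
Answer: 14336/43759 ≈ 0.32761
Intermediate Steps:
(42041 - 27705)/(j(44, 8) + 44999) = (42041 - 27705)/(-155*8 + 44999) = 14336/(-1240 + 44999) = 14336/43759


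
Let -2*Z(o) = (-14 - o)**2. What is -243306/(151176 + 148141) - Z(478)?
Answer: 36226691838/299317 ≈ 1.2103e+5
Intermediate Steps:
Z(o) = -(-14 - o)**2/2
-243306/(151176 + 148141) - Z(478) = -243306/(151176 + 148141) - (-1)*(14 + 478)**2/2 = -243306/299317 - (-1)*492**2/2 = -243306*1/299317 - (-1)*242064/2 = -243306/299317 - 1*(-121032) = -243306/299317 + 121032 = 36226691838/299317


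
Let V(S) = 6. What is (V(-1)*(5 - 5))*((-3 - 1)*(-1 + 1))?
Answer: 0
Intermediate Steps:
(V(-1)*(5 - 5))*((-3 - 1)*(-1 + 1)) = (6*(5 - 5))*((-3 - 1)*(-1 + 1)) = (6*0)*(-4*0) = 0*0 = 0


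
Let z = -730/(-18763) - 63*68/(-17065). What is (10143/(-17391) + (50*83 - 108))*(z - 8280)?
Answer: -62109872688925850594/1856144879215 ≈ -3.3462e+7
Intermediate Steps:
z = 92838142/320190595 (z = -730*(-1/18763) - 4284*(-1/17065) = 730/18763 + 4284/17065 = 92838142/320190595 ≈ 0.28995)
(10143/(-17391) + (50*83 - 108))*(z - 8280) = (10143/(-17391) + (50*83 - 108))*(92838142/320190595 - 8280) = (10143*(-1/17391) + (4150 - 108))*(-2651085288458/320190595) = (-3381/5797 + 4042)*(-2651085288458/320190595) = (23428093/5797)*(-2651085288458/320190595) = -62109872688925850594/1856144879215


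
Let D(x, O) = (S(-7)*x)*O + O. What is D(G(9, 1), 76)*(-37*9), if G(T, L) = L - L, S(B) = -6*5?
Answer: -25308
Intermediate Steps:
S(B) = -30
G(T, L) = 0
D(x, O) = O - 30*O*x (D(x, O) = (-30*x)*O + O = -30*O*x + O = O - 30*O*x)
D(G(9, 1), 76)*(-37*9) = (76*(1 - 30*0))*(-37*9) = (76*(1 + 0))*(-333) = (76*1)*(-333) = 76*(-333) = -25308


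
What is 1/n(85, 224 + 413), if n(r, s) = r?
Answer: 1/85 ≈ 0.011765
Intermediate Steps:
1/n(85, 224 + 413) = 1/85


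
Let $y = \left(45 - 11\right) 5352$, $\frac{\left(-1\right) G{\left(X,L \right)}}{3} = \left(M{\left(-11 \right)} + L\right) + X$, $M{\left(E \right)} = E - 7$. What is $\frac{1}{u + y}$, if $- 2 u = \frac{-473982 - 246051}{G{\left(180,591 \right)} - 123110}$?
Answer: $\frac{250738}{45625572351} \approx 5.4956 \cdot 10^{-6}$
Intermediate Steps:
$M{\left(E \right)} = -7 + E$
$G{\left(X,L \right)} = 54 - 3 L - 3 X$ ($G{\left(X,L \right)} = - 3 \left(\left(\left(-7 - 11\right) + L\right) + X\right) = - 3 \left(\left(-18 + L\right) + X\right) = - 3 \left(-18 + L + X\right) = 54 - 3 L - 3 X$)
$u = - \frac{720033}{250738}$ ($u = - \frac{\left(-473982 - 246051\right) \frac{1}{\left(54 - 1773 - 540\right) - 123110}}{2} = - \frac{\left(-720033\right) \frac{1}{\left(54 - 1773 - 540\right) - 123110}}{2} = - \frac{\left(-720033\right) \frac{1}{-2259 - 123110}}{2} = - \frac{\left(-720033\right) \frac{1}{-125369}}{2} = - \frac{\left(-720033\right) \left(- \frac{1}{125369}\right)}{2} = \left(- \frac{1}{2}\right) \frac{720033}{125369} = - \frac{720033}{250738} \approx -2.8717$)
$y = 181968$ ($y = 34 \cdot 5352 = 181968$)
$\frac{1}{u + y} = \frac{1}{- \frac{720033}{250738} + 181968} = \frac{1}{\frac{45625572351}{250738}} = \frac{250738}{45625572351}$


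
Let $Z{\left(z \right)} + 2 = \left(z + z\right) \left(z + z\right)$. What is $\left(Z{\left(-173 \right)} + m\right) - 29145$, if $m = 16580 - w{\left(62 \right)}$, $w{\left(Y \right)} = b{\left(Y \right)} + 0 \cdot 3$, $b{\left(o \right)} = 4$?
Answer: $107145$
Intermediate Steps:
$Z{\left(z \right)} = -2 + 4 z^{2}$ ($Z{\left(z \right)} = -2 + \left(z + z\right) \left(z + z\right) = -2 + 2 z 2 z = -2 + 4 z^{2}$)
$w{\left(Y \right)} = 4$ ($w{\left(Y \right)} = 4 + 0 \cdot 3 = 4 + 0 = 4$)
$m = 16576$ ($m = 16580 - 4 = 16576$)
$\left(Z{\left(-173 \right)} + m\right) - 29145 = \left(\left(-2 + 4 \left(-173\right)^{2}\right) + 16576\right) - 29145 = \left(\left(-2 + 4 \cdot 29929\right) + 16576\right) - 29145 = \left(\left(-2 + 119716\right) + 16576\right) - 29145 = \left(119714 + 16576\right) - 29145 = 136290 - 29145 = 107145$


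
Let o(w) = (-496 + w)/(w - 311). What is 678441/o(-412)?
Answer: 490512843/908 ≈ 5.4021e+5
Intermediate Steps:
o(w) = (-496 + w)/(-311 + w)
678441/o(-412) = 678441/(((-496 - 412)/(-311 - 412))) = 678441/((-908/(-723))) = 678441/((-1/723*(-908))) = 678441/(908/723) = 678441*(723/908) = 490512843/908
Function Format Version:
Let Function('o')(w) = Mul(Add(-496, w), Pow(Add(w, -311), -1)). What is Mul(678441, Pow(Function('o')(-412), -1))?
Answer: Rational(490512843, 908) ≈ 5.4021e+5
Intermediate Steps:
Function('o')(w) = Mul(Pow(Add(-311, w), -1), Add(-496, w)) (Function('o')(w) = Mul(Add(-496, w), Pow(Add(-311, w), -1)) = Mul(Pow(Add(-311, w), -1), Add(-496, w)))
Mul(678441, Pow(Function('o')(-412), -1)) = Mul(678441, Pow(Mul(Pow(Add(-311, -412), -1), Add(-496, -412)), -1)) = Mul(678441, Pow(Mul(Pow(-723, -1), -908), -1)) = Mul(678441, Pow(Mul(Rational(-1, 723), -908), -1)) = Mul(678441, Pow(Rational(908, 723), -1)) = Mul(678441, Rational(723, 908)) = Rational(490512843, 908)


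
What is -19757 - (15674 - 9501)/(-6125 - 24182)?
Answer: -598769226/30307 ≈ -19757.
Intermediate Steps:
-19757 - (15674 - 9501)/(-6125 - 24182) = -19757 - 6173/(-30307) = -19757 - 6173*(-1)/30307 = -19757 - 1*(-6173/30307) = -19757 + 6173/30307 = -598769226/30307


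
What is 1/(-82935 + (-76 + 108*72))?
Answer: -1/75235 ≈ -1.3292e-5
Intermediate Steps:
1/(-82935 + (-76 + 108*72)) = 1/(-82935 + (-76 + 7776)) = 1/(-82935 + 7700) = 1/(-75235) = -1/75235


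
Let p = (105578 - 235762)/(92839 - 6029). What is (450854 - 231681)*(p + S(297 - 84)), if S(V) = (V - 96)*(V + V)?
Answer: 474142850598814/43405 ≈ 1.0924e+10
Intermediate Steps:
S(V) = 2*V*(-96 + V) (S(V) = (-96 + V)*(2*V) = 2*V*(-96 + V))
p = -65092/43405 (p = -130184/86810 = -130184*1/86810 = -65092/43405 ≈ -1.4996)
(450854 - 231681)*(p + S(297 - 84)) = (450854 - 231681)*(-65092/43405 + 2*(297 - 84)*(-96 + (297 - 84))) = 219173*(-65092/43405 + 2*213*(-96 + 213)) = 219173*(-65092/43405 + 2*213*117) = 219173*(-65092/43405 + 49842) = 219173*(2163326918/43405) = 474142850598814/43405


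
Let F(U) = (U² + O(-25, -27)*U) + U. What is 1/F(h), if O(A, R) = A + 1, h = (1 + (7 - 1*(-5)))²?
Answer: 1/24674 ≈ 4.0528e-5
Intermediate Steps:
h = 169 (h = (1 + (7 + 5))² = (1 + 12)² = 13² = 169)
O(A, R) = 1 + A
F(U) = U² - 23*U (F(U) = (U² + (1 - 25)*U) + U = (U² - 24*U) + U = U² - 23*U)
1/F(h) = 1/(169*(-23 + 169)) = 1/(169*146) = 1/24674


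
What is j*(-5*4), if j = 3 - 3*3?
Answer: 120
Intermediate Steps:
j = -6 (j = 3 - 9 = -6)
j*(-5*4) = -(-30)*4 = -6*(-20) = 120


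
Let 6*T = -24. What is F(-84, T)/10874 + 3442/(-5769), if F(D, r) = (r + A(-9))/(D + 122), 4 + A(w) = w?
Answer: -1422373777/2383820028 ≈ -0.59668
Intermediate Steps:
T = -4 (T = (1/6)*(-24) = -4)
A(w) = -4 + w
F(D, r) = (-13 + r)/(122 + D) (F(D, r) = (r + (-4 - 9))/(D + 122) = (r - 13)/(122 + D) = (-13 + r)/(122 + D))
F(-84, T)/10874 + 3442/(-5769) = ((-13 - 4)/(122 - 84))/10874 + 3442/(-5769) = (-17/38)*(1/10874) + 3442*(-1/5769) = ((1/38)*(-17))*(1/10874) - 3442/5769 = -17/38*1/10874 - 3442/5769 = -17/413212 - 3442/5769 = -1422373777/2383820028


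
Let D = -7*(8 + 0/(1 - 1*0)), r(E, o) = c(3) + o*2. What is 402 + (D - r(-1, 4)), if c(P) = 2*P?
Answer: 332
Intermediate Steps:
r(E, o) = 6 + 2*o (r(E, o) = 2*3 + o*2 = 6 + 2*o)
D = -56 (D = -7*(8 + 0/(1 + 0)) = -7*(8 + 0/1) = -7*(8 + 0*1) = -7*(8 + 0) = -7*8 = -56)
402 + (D - r(-1, 4)) = 402 + (-56 - (6 + 2*4)) = 402 + (-56 - (6 + 8)) = 402 + (-56 - 1*14) = 402 + (-56 - 14) = 402 - 70 = 332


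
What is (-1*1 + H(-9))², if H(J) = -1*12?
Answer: 169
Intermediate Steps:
H(J) = -12
(-1*1 + H(-9))² = (-1*1 - 12)² = (-1 - 12)² = (-13)² = 169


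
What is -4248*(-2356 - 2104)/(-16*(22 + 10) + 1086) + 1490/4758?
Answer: 22536575975/682773 ≈ 33007.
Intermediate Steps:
-4248*(-2356 - 2104)/(-16*(22 + 10) + 1086) + 1490/4758 = -4248*(-4460/(-16*32 + 1086)) + 1490*(1/4758) = -4248*(-4460/(-512 + 1086)) + 745/2379 = -4248/(574*(-1/4460)) + 745/2379 = -4248/(-287/2230) + 745/2379 = -4248*(-2230/287) + 745/2379 = 9473040/287 + 745/2379 = 22536575975/682773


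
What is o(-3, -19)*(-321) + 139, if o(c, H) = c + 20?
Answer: -5318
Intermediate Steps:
o(c, H) = 20 + c
o(-3, -19)*(-321) + 139 = (20 - 3)*(-321) + 139 = 17*(-321) + 139 = -5457 + 139 = -5318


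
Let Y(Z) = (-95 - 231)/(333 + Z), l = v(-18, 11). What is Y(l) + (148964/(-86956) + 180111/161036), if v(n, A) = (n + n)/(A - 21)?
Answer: -9209757067421/5891781779532 ≈ -1.5632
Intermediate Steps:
v(n, A) = 2*n/(-21 + A) (v(n, A) = (2*n)/(-21 + A) = 2*n/(-21 + A))
l = 18/5 (l = 2*(-18)/(-21 + 11) = 2*(-18)/(-10) = 2*(-18)*(-1/10) = 18/5 ≈ 3.6000)
Y(Z) = -326/(333 + Z)
Y(l) + (148964/(-86956) + 180111/161036) = -326/(333 + 18/5) + (148964/(-86956) + 180111/161036) = -326/1683/5 + (148964*(-1/86956) + 180111*(1/161036)) = -326*5/1683 + (-37241/21739 + 180111/161036) = -1630/1683 - 2081708647/3500761604 = -9209757067421/5891781779532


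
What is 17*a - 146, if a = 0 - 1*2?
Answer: -180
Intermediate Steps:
a = -2 (a = 0 - 2 = -2)
17*a - 146 = 17*(-2) - 146 = -34 - 146 = -180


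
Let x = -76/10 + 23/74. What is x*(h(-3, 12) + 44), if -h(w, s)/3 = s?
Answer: -10788/185 ≈ -58.314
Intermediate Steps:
h(w, s) = -3*s
x = -2697/370 (x = -76*⅒ + 23*(1/74) = -38/5 + 23/74 = -2697/370 ≈ -7.2892)
x*(h(-3, 12) + 44) = -2697*(-3*12 + 44)/370 = -2697*(-36 + 44)/370 = -2697/370*8 = -10788/185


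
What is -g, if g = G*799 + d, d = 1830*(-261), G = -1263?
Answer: 1486767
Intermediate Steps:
d = -477630
g = -1486767 (g = -1263*799 - 477630 = -1009137 - 477630 = -1486767)
-g = -1*(-1486767) = 1486767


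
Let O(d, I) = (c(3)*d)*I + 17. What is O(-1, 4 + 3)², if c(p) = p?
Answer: 16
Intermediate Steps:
O(d, I) = 17 + 3*I*d (O(d, I) = (3*d)*I + 17 = 3*I*d + 17 = 17 + 3*I*d)
O(-1, 4 + 3)² = (17 + 3*(4 + 3)*(-1))² = (17 + 3*7*(-1))² = (17 - 21)² = (-4)² = 16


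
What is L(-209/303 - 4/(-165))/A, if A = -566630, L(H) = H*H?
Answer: -13667809/17485082705750 ≈ -7.8168e-7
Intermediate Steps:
L(H) = H**2
L(-209/303 - 4/(-165))/A = (-209/303 - 4/(-165))**2/(-566630) = (-209*1/303 - 4*(-1/165))**2*(-1/566630) = (-209/303 + 4/165)**2*(-1/566630) = (-3697/5555)**2*(-1/566630) = (13667809/30858025)*(-1/566630) = -13667809/17485082705750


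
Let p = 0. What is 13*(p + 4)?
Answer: 52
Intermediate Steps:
13*(p + 4) = 13*(0 + 4) = 13*4 = 52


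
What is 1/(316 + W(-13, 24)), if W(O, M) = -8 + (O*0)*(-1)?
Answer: 1/308 ≈ 0.0032468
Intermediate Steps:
W(O, M) = -8 (W(O, M) = -8 + 0*(-1) = -8 + 0 = -8)
1/(316 + W(-13, 24)) = 1/(316 - 8) = 1/308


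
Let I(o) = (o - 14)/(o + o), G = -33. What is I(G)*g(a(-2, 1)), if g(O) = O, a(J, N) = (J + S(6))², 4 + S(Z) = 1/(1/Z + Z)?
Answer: 365472/15059 ≈ 24.269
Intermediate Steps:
S(Z) = -4 + 1/(Z + 1/Z) (S(Z) = -4 + 1/(1/Z + Z) = -4 + 1/(Z + 1/Z))
I(o) = (-14 + o)/(2*o) (I(o) = (-14 + o)/((2*o)) = (-14 + o)*(1/(2*o)) = (-14 + o)/(2*o))
a(J, N) = (-142/37 + J)² (a(J, N) = (J + (-4 + 6 - 4*6²)/(1 + 6²))² = (J + (-4 + 6 - 4*36)/(1 + 36))² = (J + (-4 + 6 - 144)/37)² = (J + (1/37)*(-142))² = (J - 142/37)² = (-142/37 + J)²)
I(G)*g(a(-2, 1)) = ((½)*(-14 - 33)/(-33))*((-142 + 37*(-2))²/1369) = ((½)*(-1/33)*(-47))*((-142 - 74)²/1369) = 47*((1/1369)*(-216)²)/66 = 47*((1/1369)*46656)/66 = (47/66)*(46656/1369) = 365472/15059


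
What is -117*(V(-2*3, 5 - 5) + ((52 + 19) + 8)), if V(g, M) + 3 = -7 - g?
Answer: -8775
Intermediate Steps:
V(g, M) = -10 - g (V(g, M) = -3 + (-7 - g) = -10 - g)
-117*(V(-2*3, 5 - 5) + ((52 + 19) + 8)) = -117*((-10 - (-2)*3) + ((52 + 19) + 8)) = -117*((-10 - 1*(-6)) + (71 + 8)) = -117*((-10 + 6) + 79) = -117*(-4 + 79) = -117*75 = -8775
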